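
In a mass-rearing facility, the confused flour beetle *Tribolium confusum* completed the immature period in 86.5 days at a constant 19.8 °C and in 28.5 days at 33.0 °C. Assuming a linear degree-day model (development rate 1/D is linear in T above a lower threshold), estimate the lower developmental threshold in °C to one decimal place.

Under the model K = D·(T − T_b), so D₁·(T₁ − T_b) = D₂·(T₂ − T_b).
86.5·(19.8 − T_b) = 28.5·(33.0 − T_b)
T_b = (86.5·19.8 − 28.5·33.0) / (86.5 − 28.5) = 772.20 / 58.0 = 13.314 °C ≈ 13.3 °C.

13.3 °C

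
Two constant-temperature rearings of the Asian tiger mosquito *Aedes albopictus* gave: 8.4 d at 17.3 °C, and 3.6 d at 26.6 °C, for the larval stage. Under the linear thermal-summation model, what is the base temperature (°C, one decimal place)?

10.3 °C

Equal thermal constants: D₁(T₁ − T_b) = D₂(T₂ − T_b).
8.4·(17.3 − T_b) = 3.6·(26.6 − T_b)
T_b = (8.4·17.3 − 3.6·26.6) / (8.4 − 3.6) = 49.56 / 4.8 = 10.325 °C ≈ 10.3 °C.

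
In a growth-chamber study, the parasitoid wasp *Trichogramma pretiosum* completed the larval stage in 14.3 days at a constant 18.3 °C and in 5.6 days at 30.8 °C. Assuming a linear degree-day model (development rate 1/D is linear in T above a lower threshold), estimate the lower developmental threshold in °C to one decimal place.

Under the model K = D·(T − T_b), so D₁·(T₁ − T_b) = D₂·(T₂ − T_b).
14.3·(18.3 − T_b) = 5.6·(30.8 − T_b)
T_b = (14.3·18.3 − 5.6·30.8) / (14.3 − 5.6) = 89.21 / 8.7 = 10.254 °C ≈ 10.3 °C.

10.3 °C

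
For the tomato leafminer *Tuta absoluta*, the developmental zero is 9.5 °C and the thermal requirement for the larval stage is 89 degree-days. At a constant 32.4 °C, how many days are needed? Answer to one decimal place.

3.9 days

Daily accumulation = 32.4 − 9.5 = 22.9 DD/day.
Duration = 89 / 22.9 = 3.886 ≈ 3.9 days.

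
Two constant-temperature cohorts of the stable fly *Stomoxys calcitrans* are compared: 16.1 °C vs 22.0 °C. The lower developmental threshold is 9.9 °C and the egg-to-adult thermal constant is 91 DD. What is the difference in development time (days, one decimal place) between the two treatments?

At 16.1 °C: 91 / (16.1 − 9.9) = 91 / 6.2 = 14.677 d.
At 22.0 °C: 91 / (22.0 − 9.9) = 91 / 12.1 = 7.521 d.
Difference = |14.677 − 7.521| = 7.157 ≈ 7.2 days.

7.2 days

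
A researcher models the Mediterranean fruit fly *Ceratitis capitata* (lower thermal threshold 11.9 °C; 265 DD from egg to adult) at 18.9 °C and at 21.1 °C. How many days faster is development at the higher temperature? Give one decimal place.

9.1 days

At 18.9 °C: 265 / (18.9 − 11.9) = 265 / 7.0 = 37.857 d.
At 21.1 °C: 265 / (21.1 − 11.9) = 265 / 9.2 = 28.804 d.
Difference = |37.857 − 28.804| = 9.053 ≈ 9.1 days.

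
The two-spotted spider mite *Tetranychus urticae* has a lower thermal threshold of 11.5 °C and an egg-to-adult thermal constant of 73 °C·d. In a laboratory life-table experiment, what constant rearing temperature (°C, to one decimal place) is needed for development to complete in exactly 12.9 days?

17.2 °C

Required daily accumulation = 73 / 12.9 = 5.659 DD/day.
T = T_base + 5.659 = 11.5 + 5.659 = 17.159 ≈ 17.2 °C.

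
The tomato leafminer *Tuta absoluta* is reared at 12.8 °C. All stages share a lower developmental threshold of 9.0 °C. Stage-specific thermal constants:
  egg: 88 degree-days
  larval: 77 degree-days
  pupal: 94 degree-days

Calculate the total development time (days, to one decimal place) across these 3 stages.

Daily accumulation at 12.8 °C = 12.8 − 9.0 = 3.8 DD/day.
Total K = 88 + 77 + 94 = 259 DD.
Total duration = 259 / 3.8 = 68.158 ≈ 68.2 days.

68.2 days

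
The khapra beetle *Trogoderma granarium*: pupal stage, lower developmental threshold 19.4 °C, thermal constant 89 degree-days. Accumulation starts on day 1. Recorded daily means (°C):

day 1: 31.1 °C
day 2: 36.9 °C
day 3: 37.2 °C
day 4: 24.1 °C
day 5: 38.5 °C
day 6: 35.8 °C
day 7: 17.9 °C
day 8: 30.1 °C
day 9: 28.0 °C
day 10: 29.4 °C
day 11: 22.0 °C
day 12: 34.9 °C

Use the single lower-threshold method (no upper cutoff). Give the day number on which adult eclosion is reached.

day 8

Daily DD above 19.4 °C: 11.7, 17.5, 17.8, 4.7, 19.1, 16.4, 0.0, 10.7, 8.6, 10.0, 2.6, 15.5.
Cumulative: 11.7, 29.2, 47.0, 51.7, 70.8, 87.2, 87.2, 97.9, 106.5, 116.5, 119.1, 134.6.
The total first reaches 89 DD on day 8.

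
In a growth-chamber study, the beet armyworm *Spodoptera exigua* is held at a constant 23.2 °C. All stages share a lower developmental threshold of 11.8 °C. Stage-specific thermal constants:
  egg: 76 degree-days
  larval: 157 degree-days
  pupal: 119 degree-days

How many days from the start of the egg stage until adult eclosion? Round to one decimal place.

Daily accumulation at 23.2 °C = 23.2 − 11.8 = 11.4 DD/day.
Total K = 76 + 157 + 119 = 352 DD.
Total duration = 352 / 11.4 = 30.877 ≈ 30.9 days.

30.9 days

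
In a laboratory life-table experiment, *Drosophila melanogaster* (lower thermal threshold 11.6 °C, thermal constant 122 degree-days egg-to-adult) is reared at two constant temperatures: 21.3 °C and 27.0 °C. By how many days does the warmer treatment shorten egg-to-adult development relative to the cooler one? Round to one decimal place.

At 21.3 °C: 122 / (21.3 − 11.6) = 122 / 9.7 = 12.577 d.
At 27.0 °C: 122 / (27.0 − 11.6) = 122 / 15.4 = 7.922 d.
Difference = |12.577 − 7.922| = 4.655 ≈ 4.7 days.

4.7 days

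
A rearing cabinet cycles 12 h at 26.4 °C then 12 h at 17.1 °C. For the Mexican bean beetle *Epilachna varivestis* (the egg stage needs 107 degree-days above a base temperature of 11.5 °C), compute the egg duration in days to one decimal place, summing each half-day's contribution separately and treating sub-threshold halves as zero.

Day half: max(0, 26.4 − 11.5) × 0.5 = 14.9 × 0.5 = 7.45 DD.
Night half: max(0, 17.1 − 11.5) × 0.5 = 5.6 × 0.5 = 2.80 DD.
Per 24 h: 10.25 DD/day.
Duration = 107 / 10.25 = 10.439 ≈ 10.4 days.

10.4 days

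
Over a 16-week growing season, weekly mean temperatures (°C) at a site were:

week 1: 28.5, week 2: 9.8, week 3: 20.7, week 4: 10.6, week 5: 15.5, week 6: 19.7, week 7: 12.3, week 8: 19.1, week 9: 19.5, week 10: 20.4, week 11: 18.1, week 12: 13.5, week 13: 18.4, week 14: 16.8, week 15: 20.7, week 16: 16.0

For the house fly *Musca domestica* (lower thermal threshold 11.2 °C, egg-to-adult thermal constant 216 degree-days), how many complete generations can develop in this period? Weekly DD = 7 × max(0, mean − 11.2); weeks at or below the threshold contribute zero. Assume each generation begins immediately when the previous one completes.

Weekly DD (7 × max(0, T̄ − 11.2)): 121.1, 0.0, 66.5, 0.0, 30.1, 59.5, 7.7, 55.3, 58.1, 64.4, 48.3, 16.1, 50.4, 39.2, 66.5, 33.6.
Season total = 716.8 DD.
Complete generations = ⌊716.8 / 216⌋ = 3.

3 generations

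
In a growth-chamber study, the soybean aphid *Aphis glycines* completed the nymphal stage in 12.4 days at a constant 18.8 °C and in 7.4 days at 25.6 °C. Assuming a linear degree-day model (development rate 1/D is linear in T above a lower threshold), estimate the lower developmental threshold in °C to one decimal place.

Under the model K = D·(T − T_b), so D₁·(T₁ − T_b) = D₂·(T₂ − T_b).
12.4·(18.8 − T_b) = 7.4·(25.6 − T_b)
T_b = (12.4·18.8 − 7.4·25.6) / (12.4 − 7.4) = 43.68 / 5.0 = 8.736 °C ≈ 8.7 °C.

8.7 °C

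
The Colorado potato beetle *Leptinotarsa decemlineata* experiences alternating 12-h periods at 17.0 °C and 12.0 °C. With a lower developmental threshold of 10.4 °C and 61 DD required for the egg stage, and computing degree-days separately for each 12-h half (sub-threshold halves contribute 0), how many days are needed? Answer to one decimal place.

Day half: max(0, 17.0 − 10.4) × 0.5 = 6.6 × 0.5 = 3.30 DD.
Night half: max(0, 12.0 − 10.4) × 0.5 = 1.6 × 0.5 = 0.80 DD.
Per 24 h: 4.10 DD/day.
Duration = 61 / 4.10 = 14.878 ≈ 14.9 days.

14.9 days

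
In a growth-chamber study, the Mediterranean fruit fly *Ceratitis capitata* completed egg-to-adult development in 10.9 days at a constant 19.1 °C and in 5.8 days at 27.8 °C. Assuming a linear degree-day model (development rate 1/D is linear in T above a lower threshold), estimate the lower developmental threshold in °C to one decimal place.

Equal thermal constants: D₁(T₁ − T_b) = D₂(T₂ − T_b).
10.9·(19.1 − T_b) = 5.8·(27.8 − T_b)
T_b = (10.9·19.1 − 5.8·27.8) / (10.9 − 5.8) = 46.95 / 5.1 = 9.206 °C ≈ 9.2 °C.

9.2 °C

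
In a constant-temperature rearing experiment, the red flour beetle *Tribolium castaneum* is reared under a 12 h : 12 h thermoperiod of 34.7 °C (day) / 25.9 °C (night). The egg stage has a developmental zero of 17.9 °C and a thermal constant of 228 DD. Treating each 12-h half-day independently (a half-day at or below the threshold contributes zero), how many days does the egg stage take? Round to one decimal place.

18.4 days

Day half: max(0, 34.7 − 17.9) × 0.5 = 16.8 × 0.5 = 8.40 DD.
Night half: max(0, 25.9 − 17.9) × 0.5 = 8.0 × 0.5 = 4.00 DD.
Per 24 h: 12.40 DD/day.
Duration = 228 / 12.40 = 18.387 ≈ 18.4 days.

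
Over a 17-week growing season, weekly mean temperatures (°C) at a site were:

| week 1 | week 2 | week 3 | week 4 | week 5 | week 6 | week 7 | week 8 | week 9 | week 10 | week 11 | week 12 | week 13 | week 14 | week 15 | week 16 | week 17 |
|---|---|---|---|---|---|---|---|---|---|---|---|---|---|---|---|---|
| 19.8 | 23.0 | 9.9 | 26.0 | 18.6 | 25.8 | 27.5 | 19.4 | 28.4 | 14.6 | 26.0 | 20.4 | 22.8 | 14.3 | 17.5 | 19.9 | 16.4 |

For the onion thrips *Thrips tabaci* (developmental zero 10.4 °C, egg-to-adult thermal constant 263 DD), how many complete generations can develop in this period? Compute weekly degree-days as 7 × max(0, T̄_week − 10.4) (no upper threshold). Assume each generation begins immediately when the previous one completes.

Weekly DD (7 × max(0, T̄ − 10.4)): 65.8, 88.2, 0.0, 109.2, 57.4, 107.8, 119.7, 63.0, 126.0, 29.4, 109.2, 70.0, 86.8, 27.3, 49.7, 66.5, 42.0.
Season total = 1218.0 DD.
Complete generations = ⌊1218.0 / 263⌋ = 4.

4 generations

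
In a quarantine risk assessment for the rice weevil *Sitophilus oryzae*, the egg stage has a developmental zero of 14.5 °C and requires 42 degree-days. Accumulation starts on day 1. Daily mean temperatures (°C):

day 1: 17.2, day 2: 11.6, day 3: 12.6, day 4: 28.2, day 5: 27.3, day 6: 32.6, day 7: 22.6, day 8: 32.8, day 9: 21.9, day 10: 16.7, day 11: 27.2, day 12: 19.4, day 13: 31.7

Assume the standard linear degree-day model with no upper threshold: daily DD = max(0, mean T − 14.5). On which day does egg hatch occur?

day 6

Daily DD above 14.5 °C: 2.7, 0.0, 0.0, 13.7, 12.8, 18.1, 8.1, 18.3, 7.4, 2.2, 12.7, 4.9, 17.2.
Cumulative: 2.7, 2.7, 2.7, 16.4, 29.2, 47.3, 55.4, 73.7, 81.1, 83.3, 96.0, 100.9, 118.1.
The total first reaches 42 DD on day 6.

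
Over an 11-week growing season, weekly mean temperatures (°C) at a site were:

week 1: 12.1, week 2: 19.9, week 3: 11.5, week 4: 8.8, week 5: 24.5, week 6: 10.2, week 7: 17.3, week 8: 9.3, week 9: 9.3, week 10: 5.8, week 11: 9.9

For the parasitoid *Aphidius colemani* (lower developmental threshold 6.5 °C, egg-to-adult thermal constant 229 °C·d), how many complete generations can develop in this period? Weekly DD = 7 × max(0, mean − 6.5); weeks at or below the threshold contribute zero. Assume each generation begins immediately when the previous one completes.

Weekly DD (7 × max(0, T̄ − 6.5)): 39.2, 93.8, 35.0, 16.1, 126.0, 25.9, 75.6, 19.6, 19.6, 0.0, 23.8.
Season total = 474.6 DD.
Complete generations = ⌊474.6 / 229⌋ = 2.

2 generations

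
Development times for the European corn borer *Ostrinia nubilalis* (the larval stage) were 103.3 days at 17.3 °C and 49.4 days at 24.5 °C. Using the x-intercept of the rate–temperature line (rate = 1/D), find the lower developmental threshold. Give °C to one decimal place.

10.7 °C

Under the model K = D·(T − T_b), so D₁·(T₁ − T_b) = D₂·(T₂ − T_b).
103.3·(17.3 − T_b) = 49.4·(24.5 − T_b)
T_b = (103.3·17.3 − 49.4·24.5) / (103.3 − 49.4) = 576.79 / 53.9 = 10.701 °C ≈ 10.7 °C.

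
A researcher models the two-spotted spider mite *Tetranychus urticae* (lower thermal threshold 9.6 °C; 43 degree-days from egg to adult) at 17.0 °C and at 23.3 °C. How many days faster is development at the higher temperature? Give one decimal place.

At 17.0 °C: 43 / (17.0 − 9.6) = 43 / 7.4 = 5.811 d.
At 23.3 °C: 43 / (23.3 − 9.6) = 43 / 13.7 = 3.139 d.
Difference = |5.811 − 3.139| = 2.672 ≈ 2.7 days.

2.7 days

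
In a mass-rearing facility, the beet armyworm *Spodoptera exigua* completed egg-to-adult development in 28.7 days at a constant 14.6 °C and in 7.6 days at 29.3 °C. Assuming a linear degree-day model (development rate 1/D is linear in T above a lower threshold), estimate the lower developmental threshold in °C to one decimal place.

9.3 °C

Equal thermal constants: D₁(T₁ − T_b) = D₂(T₂ − T_b).
28.7·(14.6 − T_b) = 7.6·(29.3 − T_b)
T_b = (28.7·14.6 − 7.6·29.3) / (28.7 − 7.6) = 196.34 / 21.1 = 9.305 °C ≈ 9.3 °C.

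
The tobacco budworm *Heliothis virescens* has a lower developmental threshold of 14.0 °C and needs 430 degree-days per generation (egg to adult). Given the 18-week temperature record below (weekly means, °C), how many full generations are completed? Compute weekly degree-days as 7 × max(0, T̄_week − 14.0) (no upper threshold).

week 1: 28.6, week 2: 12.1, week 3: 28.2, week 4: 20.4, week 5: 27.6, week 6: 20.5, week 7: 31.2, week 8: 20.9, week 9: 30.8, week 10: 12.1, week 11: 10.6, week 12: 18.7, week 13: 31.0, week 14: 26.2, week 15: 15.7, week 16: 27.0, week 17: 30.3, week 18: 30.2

Weekly DD (7 × max(0, T̄ − 14.0)): 102.2, 0.0, 99.4, 44.8, 95.2, 45.5, 120.4, 48.3, 117.6, 0.0, 0.0, 32.9, 119.0, 85.4, 11.9, 91.0, 114.1, 113.4.
Season total = 1241.1 DD.
Complete generations = ⌊1241.1 / 430⌋ = 2.

2 generations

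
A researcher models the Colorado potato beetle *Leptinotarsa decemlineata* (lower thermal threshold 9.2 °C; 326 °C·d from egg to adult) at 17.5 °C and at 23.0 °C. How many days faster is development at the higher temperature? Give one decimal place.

15.7 days

At 17.5 °C: 326 / (17.5 − 9.2) = 326 / 8.3 = 39.277 d.
At 23.0 °C: 326 / (23.0 − 9.2) = 326 / 13.8 = 23.623 d.
Difference = |39.277 − 23.623| = 15.654 ≈ 15.7 days.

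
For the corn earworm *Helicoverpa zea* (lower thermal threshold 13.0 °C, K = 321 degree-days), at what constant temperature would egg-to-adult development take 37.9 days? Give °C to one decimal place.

21.5 °C

Required daily accumulation = 321 / 37.9 = 8.470 DD/day.
T = T_base + 8.470 = 13.0 + 8.470 = 21.470 ≈ 21.5 °C.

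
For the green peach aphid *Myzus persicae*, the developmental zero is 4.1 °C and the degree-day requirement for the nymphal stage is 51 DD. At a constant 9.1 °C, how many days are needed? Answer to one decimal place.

10.2 days

Daily accumulation = 9.1 − 4.1 = 5.0 DD/day.
Duration = 51 / 5.0 = 10.200 ≈ 10.2 days.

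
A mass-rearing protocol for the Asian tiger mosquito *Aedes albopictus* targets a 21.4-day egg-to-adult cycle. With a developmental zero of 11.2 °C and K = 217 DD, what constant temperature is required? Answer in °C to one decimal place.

Required daily accumulation = 217 / 21.4 = 10.140 DD/day.
T = T_base + 10.140 = 11.2 + 10.140 = 21.340 ≈ 21.3 °C.

21.3 °C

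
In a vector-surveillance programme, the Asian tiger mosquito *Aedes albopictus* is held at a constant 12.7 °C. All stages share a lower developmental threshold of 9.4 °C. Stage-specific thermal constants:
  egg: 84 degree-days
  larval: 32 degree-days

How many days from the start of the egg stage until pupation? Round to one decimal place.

Daily accumulation at 12.7 °C = 12.7 − 9.4 = 3.3 DD/day.
Total K = 84 + 32 = 116 DD.
Total duration = 116 / 3.3 = 35.152 ≈ 35.2 days.

35.2 days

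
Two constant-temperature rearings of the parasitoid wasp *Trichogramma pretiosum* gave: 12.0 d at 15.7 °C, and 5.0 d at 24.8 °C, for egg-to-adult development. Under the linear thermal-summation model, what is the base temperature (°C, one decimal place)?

9.2 °C

Equal thermal constants: D₁(T₁ − T_b) = D₂(T₂ − T_b).
12.0·(15.7 − T_b) = 5.0·(24.8 − T_b)
T_b = (12.0·15.7 − 5.0·24.8) / (12.0 − 5.0) = 64.40 / 7.0 = 9.200 °C ≈ 9.2 °C.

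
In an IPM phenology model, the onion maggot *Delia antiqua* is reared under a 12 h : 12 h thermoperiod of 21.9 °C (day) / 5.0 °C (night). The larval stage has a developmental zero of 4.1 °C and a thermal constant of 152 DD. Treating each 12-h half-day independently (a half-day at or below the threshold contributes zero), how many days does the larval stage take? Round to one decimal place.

Day half: max(0, 21.9 − 4.1) × 0.5 = 17.8 × 0.5 = 8.90 DD.
Night half: max(0, 5.0 − 4.1) × 0.5 = 0.9 × 0.5 = 0.45 DD.
Per 24 h: 9.35 DD/day.
Duration = 152 / 9.35 = 16.257 ≈ 16.3 days.

16.3 days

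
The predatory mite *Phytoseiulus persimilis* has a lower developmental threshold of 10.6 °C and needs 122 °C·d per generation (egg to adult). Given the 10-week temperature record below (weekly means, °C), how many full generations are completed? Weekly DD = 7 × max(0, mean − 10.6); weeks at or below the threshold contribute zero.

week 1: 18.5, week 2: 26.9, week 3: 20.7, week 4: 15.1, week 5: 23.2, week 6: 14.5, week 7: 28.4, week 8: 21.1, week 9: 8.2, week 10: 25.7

5 generations

Weekly DD (7 × max(0, T̄ − 10.6)): 55.3, 114.1, 70.7, 31.5, 88.2, 27.3, 124.6, 73.5, 0.0, 105.7.
Season total = 690.9 DD.
Complete generations = ⌊690.9 / 122⌋ = 5.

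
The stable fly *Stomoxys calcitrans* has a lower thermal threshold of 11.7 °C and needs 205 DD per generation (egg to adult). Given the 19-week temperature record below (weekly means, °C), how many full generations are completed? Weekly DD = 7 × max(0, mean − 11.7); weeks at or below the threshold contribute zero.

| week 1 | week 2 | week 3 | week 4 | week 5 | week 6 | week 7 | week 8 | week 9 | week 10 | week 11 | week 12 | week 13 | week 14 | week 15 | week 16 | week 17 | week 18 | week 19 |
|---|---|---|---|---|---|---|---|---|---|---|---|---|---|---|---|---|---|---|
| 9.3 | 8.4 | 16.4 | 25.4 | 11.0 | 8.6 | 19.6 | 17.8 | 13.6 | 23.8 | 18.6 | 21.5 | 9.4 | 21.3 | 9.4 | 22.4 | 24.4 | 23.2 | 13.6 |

3 generations

Weekly DD (7 × max(0, T̄ − 11.7)): 0.0, 0.0, 32.9, 95.9, 0.0, 0.0, 55.3, 42.7, 13.3, 84.7, 48.3, 68.6, 0.0, 67.2, 0.0, 74.9, 88.9, 80.5, 13.3.
Season total = 766.5 DD.
Complete generations = ⌊766.5 / 205⌋ = 3.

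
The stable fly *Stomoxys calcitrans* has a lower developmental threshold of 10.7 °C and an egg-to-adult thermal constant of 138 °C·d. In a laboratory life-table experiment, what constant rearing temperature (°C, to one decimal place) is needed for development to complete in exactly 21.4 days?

Required daily accumulation = 138 / 21.4 = 6.449 DD/day.
T = T_base + 6.449 = 10.7 + 6.449 = 17.149 ≈ 17.1 °C.

17.1 °C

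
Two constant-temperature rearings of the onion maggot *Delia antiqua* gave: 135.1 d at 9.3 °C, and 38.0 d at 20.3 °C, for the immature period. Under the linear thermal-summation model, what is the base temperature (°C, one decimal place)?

Equal thermal constants: D₁(T₁ − T_b) = D₂(T₂ − T_b).
135.1·(9.3 − T_b) = 38.0·(20.3 − T_b)
T_b = (135.1·9.3 − 38.0·20.3) / (135.1 − 38.0) = 485.03 / 97.1 = 4.995 °C ≈ 5.0 °C.

5.0 °C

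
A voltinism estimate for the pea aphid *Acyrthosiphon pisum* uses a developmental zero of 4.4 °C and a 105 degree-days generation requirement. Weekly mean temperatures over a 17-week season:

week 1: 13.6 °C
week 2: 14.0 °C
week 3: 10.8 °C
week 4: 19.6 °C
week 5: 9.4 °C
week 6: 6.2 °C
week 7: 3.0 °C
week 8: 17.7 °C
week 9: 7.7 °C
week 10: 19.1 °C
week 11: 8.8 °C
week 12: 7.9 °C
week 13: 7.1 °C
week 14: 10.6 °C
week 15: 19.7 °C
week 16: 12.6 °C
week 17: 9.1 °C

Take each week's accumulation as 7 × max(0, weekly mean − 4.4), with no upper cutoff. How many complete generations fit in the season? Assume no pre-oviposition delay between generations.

Weekly DD (7 × max(0, T̄ − 4.4)): 64.4, 67.2, 44.8, 106.4, 35.0, 12.6, 0.0, 93.1, 23.1, 102.9, 30.8, 24.5, 18.9, 43.4, 107.1, 57.4, 32.9.
Season total = 864.5 DD.
Complete generations = ⌊864.5 / 105⌋ = 8.

8 generations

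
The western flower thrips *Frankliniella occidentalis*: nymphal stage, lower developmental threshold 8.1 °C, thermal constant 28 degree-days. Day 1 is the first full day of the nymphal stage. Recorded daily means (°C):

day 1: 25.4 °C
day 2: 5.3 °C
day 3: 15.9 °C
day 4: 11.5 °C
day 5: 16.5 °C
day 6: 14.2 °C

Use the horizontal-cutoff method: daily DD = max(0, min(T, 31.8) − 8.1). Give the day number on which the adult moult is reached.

day 4

Daily DD above 8.1 °C (capped at 23.7): 17.3, 0.0, 7.8, 3.4, 8.4, 6.1.
Cumulative: 17.3, 17.3, 25.1, 28.5, 36.9, 43.0.
The total first reaches 28 DD on day 4.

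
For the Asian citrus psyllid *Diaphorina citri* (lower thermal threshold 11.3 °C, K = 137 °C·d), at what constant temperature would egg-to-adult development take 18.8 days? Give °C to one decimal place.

18.6 °C

Required daily accumulation = 137 / 18.8 = 7.287 DD/day.
T = T_base + 7.287 = 11.3 + 7.287 = 18.587 ≈ 18.6 °C.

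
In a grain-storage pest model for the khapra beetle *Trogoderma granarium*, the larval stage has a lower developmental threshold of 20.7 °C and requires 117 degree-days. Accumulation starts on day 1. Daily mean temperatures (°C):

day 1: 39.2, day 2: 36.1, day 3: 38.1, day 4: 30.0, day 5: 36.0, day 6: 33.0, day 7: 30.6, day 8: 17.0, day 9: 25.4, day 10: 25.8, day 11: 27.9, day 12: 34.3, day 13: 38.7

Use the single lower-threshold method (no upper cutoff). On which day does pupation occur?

Daily DD above 20.7 °C: 18.5, 15.4, 17.4, 9.3, 15.3, 12.3, 9.9, 0.0, 4.7, 5.1, 7.2, 13.6, 18.0.
Cumulative: 18.5, 33.9, 51.3, 60.6, 75.9, 88.2, 98.1, 98.1, 102.8, 107.9, 115.1, 128.7, 146.7.
The total first reaches 117 DD on day 12.

day 12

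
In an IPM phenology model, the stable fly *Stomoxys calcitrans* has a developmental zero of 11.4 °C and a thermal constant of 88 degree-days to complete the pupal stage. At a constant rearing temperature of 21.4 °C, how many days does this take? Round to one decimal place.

Daily accumulation = 21.4 − 11.4 = 10.0 DD/day.
Duration = 88 / 10.0 = 8.800 ≈ 8.8 days.

8.8 days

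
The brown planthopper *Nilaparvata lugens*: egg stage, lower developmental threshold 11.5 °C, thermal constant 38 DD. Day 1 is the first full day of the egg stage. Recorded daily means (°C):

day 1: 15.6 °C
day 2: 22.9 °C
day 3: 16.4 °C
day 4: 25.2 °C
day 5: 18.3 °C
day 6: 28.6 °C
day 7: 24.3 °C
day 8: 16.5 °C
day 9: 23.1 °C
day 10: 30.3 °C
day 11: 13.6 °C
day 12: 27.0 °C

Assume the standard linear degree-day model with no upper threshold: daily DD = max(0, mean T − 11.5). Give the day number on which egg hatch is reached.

Daily DD above 11.5 °C: 4.1, 11.4, 4.9, 13.7, 6.8, 17.1, 12.8, 5.0, 11.6, 18.8, 2.1, 15.5.
Cumulative: 4.1, 15.5, 20.4, 34.1, 40.9, 58.0, 70.8, 75.8, 87.4, 106.2, 108.3, 123.8.
The total first reaches 38 DD on day 5.

day 5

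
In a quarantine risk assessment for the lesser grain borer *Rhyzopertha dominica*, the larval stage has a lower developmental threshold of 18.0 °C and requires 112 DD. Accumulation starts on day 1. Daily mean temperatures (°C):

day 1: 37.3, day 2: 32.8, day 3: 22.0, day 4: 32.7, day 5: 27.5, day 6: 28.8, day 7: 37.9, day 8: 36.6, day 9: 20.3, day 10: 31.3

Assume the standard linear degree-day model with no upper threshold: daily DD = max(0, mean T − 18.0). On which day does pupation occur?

Daily DD above 18.0 °C: 19.3, 14.8, 4.0, 14.7, 9.5, 10.8, 19.9, 18.6, 2.3, 13.3.
Cumulative: 19.3, 34.1, 38.1, 52.8, 62.3, 73.1, 93.0, 111.6, 113.9, 127.2.
The total first reaches 112 DD on day 9.

day 9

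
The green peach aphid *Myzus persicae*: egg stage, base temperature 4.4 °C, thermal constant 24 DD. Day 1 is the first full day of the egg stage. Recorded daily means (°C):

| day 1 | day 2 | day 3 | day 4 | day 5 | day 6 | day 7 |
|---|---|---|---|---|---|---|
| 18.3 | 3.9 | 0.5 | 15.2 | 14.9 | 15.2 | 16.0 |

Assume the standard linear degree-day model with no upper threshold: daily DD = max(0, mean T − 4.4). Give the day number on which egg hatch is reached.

Daily DD above 4.4 °C: 13.9, 0.0, 0.0, 10.8, 10.5, 10.8, 11.6.
Cumulative: 13.9, 13.9, 13.9, 24.7, 35.2, 46.0, 57.6.
The total first reaches 24 DD on day 4.

day 4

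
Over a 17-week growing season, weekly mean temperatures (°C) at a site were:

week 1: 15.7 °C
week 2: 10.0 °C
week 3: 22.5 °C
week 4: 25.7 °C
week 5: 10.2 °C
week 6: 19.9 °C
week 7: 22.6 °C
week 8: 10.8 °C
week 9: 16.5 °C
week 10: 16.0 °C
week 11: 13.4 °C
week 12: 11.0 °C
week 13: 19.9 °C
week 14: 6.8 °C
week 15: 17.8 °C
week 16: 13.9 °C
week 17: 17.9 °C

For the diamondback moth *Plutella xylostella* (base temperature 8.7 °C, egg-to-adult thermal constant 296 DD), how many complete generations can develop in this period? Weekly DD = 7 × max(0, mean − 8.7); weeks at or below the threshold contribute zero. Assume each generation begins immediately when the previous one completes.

2 generations

Weekly DD (7 × max(0, T̄ − 8.7)): 49.0, 9.1, 96.6, 119.0, 10.5, 78.4, 97.3, 14.7, 54.6, 51.1, 32.9, 16.1, 78.4, 0.0, 63.7, 36.4, 64.4.
Season total = 872.2 DD.
Complete generations = ⌊872.2 / 296⌋ = 2.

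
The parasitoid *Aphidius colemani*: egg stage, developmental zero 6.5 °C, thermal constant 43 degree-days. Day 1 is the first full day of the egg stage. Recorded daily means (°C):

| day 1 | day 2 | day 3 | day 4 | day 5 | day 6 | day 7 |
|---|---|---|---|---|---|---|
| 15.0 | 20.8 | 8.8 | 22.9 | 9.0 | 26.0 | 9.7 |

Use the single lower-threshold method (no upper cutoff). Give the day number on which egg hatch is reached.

Daily DD above 6.5 °C: 8.5, 14.3, 2.3, 16.4, 2.5, 19.5, 3.2.
Cumulative: 8.5, 22.8, 25.1, 41.5, 44.0, 63.5, 66.7.
The total first reaches 43 DD on day 5.

day 5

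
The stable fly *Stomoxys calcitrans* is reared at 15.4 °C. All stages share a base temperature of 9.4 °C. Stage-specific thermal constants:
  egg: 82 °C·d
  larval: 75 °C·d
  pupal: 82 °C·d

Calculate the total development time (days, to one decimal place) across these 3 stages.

39.8 days

Daily accumulation at 15.4 °C = 15.4 − 9.4 = 6.0 DD/day.
Total K = 82 + 75 + 82 = 239 DD.
Total duration = 239 / 6.0 = 39.833 ≈ 39.8 days.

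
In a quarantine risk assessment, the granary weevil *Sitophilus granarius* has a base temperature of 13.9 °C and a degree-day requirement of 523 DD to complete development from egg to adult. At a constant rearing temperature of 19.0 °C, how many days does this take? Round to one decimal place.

102.5 days

Daily accumulation = 19.0 − 13.9 = 5.1 DD/day.
Duration = 523 / 5.1 = 102.549 ≈ 102.5 days.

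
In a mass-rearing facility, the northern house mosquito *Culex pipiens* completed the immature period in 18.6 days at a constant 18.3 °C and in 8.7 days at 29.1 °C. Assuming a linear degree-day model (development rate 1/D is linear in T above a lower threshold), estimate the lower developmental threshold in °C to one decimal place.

Linear rate model ⇒ the product D·(T − T_b) is constant across temperatures.
18.6·(18.3 − T_b) = 8.7·(29.1 − T_b)
T_b = (18.6·18.3 − 8.7·29.1) / (18.6 − 8.7) = 87.21 / 9.9 = 8.809 °C ≈ 8.8 °C.

8.8 °C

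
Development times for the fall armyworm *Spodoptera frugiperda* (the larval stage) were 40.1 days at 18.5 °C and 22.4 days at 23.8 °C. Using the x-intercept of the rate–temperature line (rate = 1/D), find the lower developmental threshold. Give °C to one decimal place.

11.8 °C

Linear rate model ⇒ the product D·(T − T_b) is constant across temperatures.
40.1·(18.5 − T_b) = 22.4·(23.8 − T_b)
T_b = (40.1·18.5 − 22.4·23.8) / (40.1 − 22.4) = 208.73 / 17.7 = 11.793 °C ≈ 11.8 °C.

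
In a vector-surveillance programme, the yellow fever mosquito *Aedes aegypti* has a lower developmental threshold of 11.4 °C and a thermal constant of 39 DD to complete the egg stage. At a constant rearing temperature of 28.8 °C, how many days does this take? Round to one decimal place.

Daily accumulation = 28.8 − 11.4 = 17.4 DD/day.
Duration = 39 / 17.4 = 2.241 ≈ 2.2 days.

2.2 days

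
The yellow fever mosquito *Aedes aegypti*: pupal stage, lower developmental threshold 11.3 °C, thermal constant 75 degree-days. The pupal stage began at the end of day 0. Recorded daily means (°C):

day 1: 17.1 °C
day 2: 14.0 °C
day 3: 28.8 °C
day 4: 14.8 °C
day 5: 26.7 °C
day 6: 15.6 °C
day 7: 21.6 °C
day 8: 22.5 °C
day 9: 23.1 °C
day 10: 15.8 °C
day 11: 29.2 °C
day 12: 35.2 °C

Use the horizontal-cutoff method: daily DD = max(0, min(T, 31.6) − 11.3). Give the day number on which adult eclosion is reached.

Daily DD above 11.3 °C (capped at 20.3): 5.8, 2.7, 17.5, 3.5, 15.4, 4.3, 10.3, 11.2, 11.8, 4.5, 17.9, 20.3.
Cumulative: 5.8, 8.5, 26.0, 29.5, 44.9, 49.2, 59.5, 70.7, 82.5, 87.0, 104.9, 125.2.
The total first reaches 75 DD on day 9.

day 9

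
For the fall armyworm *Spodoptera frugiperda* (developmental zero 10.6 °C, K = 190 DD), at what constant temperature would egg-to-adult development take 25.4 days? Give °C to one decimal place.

18.1 °C

Required daily accumulation = 190 / 25.4 = 7.480 DD/day.
T = T_base + 7.480 = 10.6 + 7.480 = 18.080 ≈ 18.1 °C.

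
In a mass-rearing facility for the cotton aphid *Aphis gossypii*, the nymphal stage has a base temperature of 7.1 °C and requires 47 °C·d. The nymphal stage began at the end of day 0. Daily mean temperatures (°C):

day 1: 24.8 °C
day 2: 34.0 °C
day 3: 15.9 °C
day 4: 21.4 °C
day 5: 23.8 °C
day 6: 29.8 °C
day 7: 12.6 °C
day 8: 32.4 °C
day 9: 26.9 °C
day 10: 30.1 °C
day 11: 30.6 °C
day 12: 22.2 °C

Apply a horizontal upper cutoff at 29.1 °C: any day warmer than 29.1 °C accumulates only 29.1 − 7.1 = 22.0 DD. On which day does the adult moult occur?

Daily DD above 7.1 °C (capped at 22.0): 17.7, 22.0, 8.8, 14.3, 16.7, 22.0, 5.5, 22.0, 19.8, 22.0, 22.0, 15.1.
Cumulative: 17.7, 39.7, 48.5, 62.8, 79.5, 101.5, 107.0, 129.0, 148.8, 170.8, 192.8, 207.9.
The total first reaches 47 DD on day 3.

day 3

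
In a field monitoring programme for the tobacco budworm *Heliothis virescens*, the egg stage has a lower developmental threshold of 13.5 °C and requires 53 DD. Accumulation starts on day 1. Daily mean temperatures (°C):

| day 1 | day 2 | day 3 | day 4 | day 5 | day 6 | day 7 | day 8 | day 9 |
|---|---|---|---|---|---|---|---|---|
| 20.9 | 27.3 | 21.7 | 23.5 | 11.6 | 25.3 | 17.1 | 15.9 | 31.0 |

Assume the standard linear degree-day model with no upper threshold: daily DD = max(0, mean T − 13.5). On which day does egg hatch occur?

day 7

Daily DD above 13.5 °C: 7.4, 13.8, 8.2, 10.0, 0.0, 11.8, 3.6, 2.4, 17.5.
Cumulative: 7.4, 21.2, 29.4, 39.4, 39.4, 51.2, 54.8, 57.2, 74.7.
The total first reaches 53 DD on day 7.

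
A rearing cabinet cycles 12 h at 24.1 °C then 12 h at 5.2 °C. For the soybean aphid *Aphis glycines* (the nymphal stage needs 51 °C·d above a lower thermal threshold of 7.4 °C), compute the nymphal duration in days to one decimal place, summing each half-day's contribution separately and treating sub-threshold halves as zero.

6.1 days

Day half: max(0, 24.1 − 7.4) × 0.5 = 16.7 × 0.5 = 8.35 DD.
Night half: max(0, 5.2 − 7.4) × 0.5 = 0.0 × 0.5 = 0.00 DD.
Per 24 h: 8.35 DD/day.
Duration = 51 / 8.35 = 6.108 ≈ 6.1 days.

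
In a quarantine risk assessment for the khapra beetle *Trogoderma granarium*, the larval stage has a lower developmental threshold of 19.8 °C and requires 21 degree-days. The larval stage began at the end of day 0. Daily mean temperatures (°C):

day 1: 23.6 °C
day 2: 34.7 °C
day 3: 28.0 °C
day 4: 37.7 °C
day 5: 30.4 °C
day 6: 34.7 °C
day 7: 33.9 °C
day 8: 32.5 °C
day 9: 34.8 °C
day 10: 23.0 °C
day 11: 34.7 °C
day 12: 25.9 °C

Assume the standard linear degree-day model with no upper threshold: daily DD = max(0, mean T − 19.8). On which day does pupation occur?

day 3

Daily DD above 19.8 °C: 3.8, 14.9, 8.2, 17.9, 10.6, 14.9, 14.1, 12.7, 15.0, 3.2, 14.9, 6.1.
Cumulative: 3.8, 18.7, 26.9, 44.8, 55.4, 70.3, 84.4, 97.1, 112.1, 115.3, 130.2, 136.3.
The total first reaches 21 DD on day 3.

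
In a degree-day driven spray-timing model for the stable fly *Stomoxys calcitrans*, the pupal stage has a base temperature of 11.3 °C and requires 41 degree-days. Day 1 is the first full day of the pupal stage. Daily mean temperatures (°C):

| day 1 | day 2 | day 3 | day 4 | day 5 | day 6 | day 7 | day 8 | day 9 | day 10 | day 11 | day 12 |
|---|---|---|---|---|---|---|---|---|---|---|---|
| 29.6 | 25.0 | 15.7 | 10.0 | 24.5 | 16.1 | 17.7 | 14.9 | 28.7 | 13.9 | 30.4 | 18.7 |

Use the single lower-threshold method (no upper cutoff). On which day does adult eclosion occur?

day 5

Daily DD above 11.3 °C: 18.3, 13.7, 4.4, 0.0, 13.2, 4.8, 6.4, 3.6, 17.4, 2.6, 19.1, 7.4.
Cumulative: 18.3, 32.0, 36.4, 36.4, 49.6, 54.4, 60.8, 64.4, 81.8, 84.4, 103.5, 110.9.
The total first reaches 41 DD on day 5.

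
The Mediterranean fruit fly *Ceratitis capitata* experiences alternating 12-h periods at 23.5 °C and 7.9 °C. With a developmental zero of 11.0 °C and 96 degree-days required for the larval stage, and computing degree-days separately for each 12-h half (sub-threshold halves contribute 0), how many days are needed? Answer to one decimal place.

15.4 days

Day half: max(0, 23.5 − 11.0) × 0.5 = 12.5 × 0.5 = 6.25 DD.
Night half: max(0, 7.9 − 11.0) × 0.5 = 0.0 × 0.5 = 0.00 DD.
Per 24 h: 6.25 DD/day.
Duration = 96 / 6.25 = 15.360 ≈ 15.4 days.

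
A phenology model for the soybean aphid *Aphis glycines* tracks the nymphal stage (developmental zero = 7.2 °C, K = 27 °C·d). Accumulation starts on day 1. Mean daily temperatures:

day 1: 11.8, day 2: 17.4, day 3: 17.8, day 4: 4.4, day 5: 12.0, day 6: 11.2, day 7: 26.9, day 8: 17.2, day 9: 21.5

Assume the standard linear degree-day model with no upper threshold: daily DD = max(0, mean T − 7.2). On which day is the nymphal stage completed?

Daily DD above 7.2 °C: 4.6, 10.2, 10.6, 0.0, 4.8, 4.0, 19.7, 10.0, 14.3.
Cumulative: 4.6, 14.8, 25.4, 25.4, 30.2, 34.2, 53.9, 63.9, 78.2.
The total first reaches 27 DD on day 5.

day 5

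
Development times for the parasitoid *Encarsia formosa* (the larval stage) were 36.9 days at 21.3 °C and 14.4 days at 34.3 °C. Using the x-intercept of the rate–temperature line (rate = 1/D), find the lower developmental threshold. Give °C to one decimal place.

Equal thermal constants: D₁(T₁ − T_b) = D₂(T₂ − T_b).
36.9·(21.3 − T_b) = 14.4·(34.3 − T_b)
T_b = (36.9·21.3 − 14.4·34.3) / (36.9 − 14.4) = 292.05 / 22.5 = 12.980 °C ≈ 13.0 °C.

13.0 °C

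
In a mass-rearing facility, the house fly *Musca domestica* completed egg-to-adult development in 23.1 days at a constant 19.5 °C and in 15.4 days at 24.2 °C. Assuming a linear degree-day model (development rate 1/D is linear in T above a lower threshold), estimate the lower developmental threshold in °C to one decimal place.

10.1 °C

Linear rate model ⇒ the product D·(T − T_b) is constant across temperatures.
23.1·(19.5 − T_b) = 15.4·(24.2 − T_b)
T_b = (23.1·19.5 − 15.4·24.2) / (23.1 − 15.4) = 77.77 / 7.7 = 10.100 °C ≈ 10.1 °C.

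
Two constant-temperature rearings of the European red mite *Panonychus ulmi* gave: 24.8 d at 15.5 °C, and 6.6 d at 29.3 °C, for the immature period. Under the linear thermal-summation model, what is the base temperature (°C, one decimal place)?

Equal thermal constants: D₁(T₁ − T_b) = D₂(T₂ − T_b).
24.8·(15.5 − T_b) = 6.6·(29.3 − T_b)
T_b = (24.8·15.5 − 6.6·29.3) / (24.8 − 6.6) = 191.02 / 18.2 = 10.496 °C ≈ 10.5 °C.

10.5 °C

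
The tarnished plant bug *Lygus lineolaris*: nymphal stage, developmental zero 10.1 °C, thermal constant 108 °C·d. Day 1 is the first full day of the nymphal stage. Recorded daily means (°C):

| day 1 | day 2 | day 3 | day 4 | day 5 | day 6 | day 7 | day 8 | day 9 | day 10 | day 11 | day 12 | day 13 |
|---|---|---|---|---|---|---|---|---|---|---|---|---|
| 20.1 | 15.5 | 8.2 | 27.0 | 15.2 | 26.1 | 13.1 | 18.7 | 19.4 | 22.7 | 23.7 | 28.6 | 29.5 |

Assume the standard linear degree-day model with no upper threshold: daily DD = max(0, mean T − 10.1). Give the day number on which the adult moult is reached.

day 12

Daily DD above 10.1 °C: 10.0, 5.4, 0.0, 16.9, 5.1, 16.0, 3.0, 8.6, 9.3, 12.6, 13.6, 18.5, 19.4.
Cumulative: 10.0, 15.4, 15.4, 32.3, 37.4, 53.4, 56.4, 65.0, 74.3, 86.9, 100.5, 119.0, 138.4.
The total first reaches 108 DD on day 12.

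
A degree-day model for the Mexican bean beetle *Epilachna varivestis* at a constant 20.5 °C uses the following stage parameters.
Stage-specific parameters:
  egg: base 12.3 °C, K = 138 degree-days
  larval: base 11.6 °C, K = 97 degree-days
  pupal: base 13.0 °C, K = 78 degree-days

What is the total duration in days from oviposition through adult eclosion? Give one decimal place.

egg: 138 / (20.5 − 12.3) = 138 / 8.2 = 16.829 d.
larval: 97 / (20.5 − 11.6) = 97 / 8.9 = 10.899 d.
pupal: 78 / (20.5 − 13.0) = 78 / 7.5 = 10.400 d.
Sum = 38.128 ≈ 38.1 days.

38.1 days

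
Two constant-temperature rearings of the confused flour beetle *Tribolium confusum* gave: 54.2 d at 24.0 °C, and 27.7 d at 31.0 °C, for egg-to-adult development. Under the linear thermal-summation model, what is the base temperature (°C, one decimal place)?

16.7 °C

Linear rate model ⇒ the product D·(T − T_b) is constant across temperatures.
54.2·(24.0 − T_b) = 27.7·(31.0 − T_b)
T_b = (54.2·24.0 − 27.7·31.0) / (54.2 − 27.7) = 442.10 / 26.5 = 16.683 °C ≈ 16.7 °C.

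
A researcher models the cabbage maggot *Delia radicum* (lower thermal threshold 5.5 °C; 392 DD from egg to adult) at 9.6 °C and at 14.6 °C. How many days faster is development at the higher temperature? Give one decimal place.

52.5 days

At 9.6 °C: 392 / (9.6 − 5.5) = 392 / 4.1 = 95.610 d.
At 14.6 °C: 392 / (14.6 − 5.5) = 392 / 9.1 = 43.077 d.
Difference = |95.610 − 43.077| = 52.533 ≈ 52.5 days.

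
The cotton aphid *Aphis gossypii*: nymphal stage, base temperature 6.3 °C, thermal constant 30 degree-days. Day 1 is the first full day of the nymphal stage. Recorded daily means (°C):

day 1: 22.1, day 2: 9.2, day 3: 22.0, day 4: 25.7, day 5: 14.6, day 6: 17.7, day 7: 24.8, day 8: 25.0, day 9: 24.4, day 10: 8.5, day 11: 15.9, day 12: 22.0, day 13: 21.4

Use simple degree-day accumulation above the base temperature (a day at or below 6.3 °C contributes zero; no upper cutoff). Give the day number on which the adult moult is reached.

Daily DD above 6.3 °C: 15.8, 2.9, 15.7, 19.4, 8.3, 11.4, 18.5, 18.7, 18.1, 2.2, 9.6, 15.7, 15.1.
Cumulative: 15.8, 18.7, 34.4, 53.8, 62.1, 73.5, 92.0, 110.7, 128.8, 131.0, 140.6, 156.3, 171.4.
The total first reaches 30 DD on day 3.

day 3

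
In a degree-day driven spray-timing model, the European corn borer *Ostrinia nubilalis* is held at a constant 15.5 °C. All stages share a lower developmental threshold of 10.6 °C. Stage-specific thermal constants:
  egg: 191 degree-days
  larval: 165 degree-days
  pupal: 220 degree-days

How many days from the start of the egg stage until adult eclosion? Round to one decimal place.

117.6 days

Daily accumulation at 15.5 °C = 15.5 − 10.6 = 4.9 DD/day.
Total K = 191 + 165 + 220 = 576 DD.
Total duration = 576 / 4.9 = 117.551 ≈ 117.6 days.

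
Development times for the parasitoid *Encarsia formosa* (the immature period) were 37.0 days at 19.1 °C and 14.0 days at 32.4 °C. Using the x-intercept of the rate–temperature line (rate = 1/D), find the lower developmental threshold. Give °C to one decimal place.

11.0 °C

Equal thermal constants: D₁(T₁ − T_b) = D₂(T₂ − T_b).
37.0·(19.1 − T_b) = 14.0·(32.4 − T_b)
T_b = (37.0·19.1 − 14.0·32.4) / (37.0 − 14.0) = 253.10 / 23.0 = 11.004 °C ≈ 11.0 °C.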